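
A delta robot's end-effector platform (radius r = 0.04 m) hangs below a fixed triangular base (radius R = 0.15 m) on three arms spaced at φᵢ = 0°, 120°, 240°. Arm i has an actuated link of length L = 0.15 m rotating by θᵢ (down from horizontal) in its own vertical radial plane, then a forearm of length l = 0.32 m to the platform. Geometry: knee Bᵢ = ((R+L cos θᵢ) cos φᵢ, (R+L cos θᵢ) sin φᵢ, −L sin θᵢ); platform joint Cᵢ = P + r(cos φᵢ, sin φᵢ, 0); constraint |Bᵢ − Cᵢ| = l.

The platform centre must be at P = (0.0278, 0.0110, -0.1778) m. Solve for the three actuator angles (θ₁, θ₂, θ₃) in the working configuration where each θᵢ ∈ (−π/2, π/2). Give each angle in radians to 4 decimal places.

φ1=0.0° → target in arm frame (0.0278, 0.0110)
  A cos θ + B sin θ = C:  0.0822·cos θ + -0.1778·sin θ = 0.1380
  θ1 = atan2(B,A) + arccos(C/0.1959) = -0.3489
φ2=120.0° → target in arm frame (-0.0044, -0.0296)
  A cos θ + B sin θ = C:  0.1144·cos θ + -0.1778·sin θ = 0.1144
  √(A²+B²)=0.2114;  θ2 = -0.9992+0.9988 ≈ -0.0004
arm 3 (φ=240.0°): x'=-0.0234, y'=0.0186
  A=0.1334, B=-0.1778, C=(l²−L²−A²−y'²−z²)/(2L)=0.1005
  √(A²+B²)=0.2223;  θ3 = -0.9270+1.1019 ≈ 0.1748

θ₁ = -0.3489, θ₂ = -0.0004, θ₃ = 0.1748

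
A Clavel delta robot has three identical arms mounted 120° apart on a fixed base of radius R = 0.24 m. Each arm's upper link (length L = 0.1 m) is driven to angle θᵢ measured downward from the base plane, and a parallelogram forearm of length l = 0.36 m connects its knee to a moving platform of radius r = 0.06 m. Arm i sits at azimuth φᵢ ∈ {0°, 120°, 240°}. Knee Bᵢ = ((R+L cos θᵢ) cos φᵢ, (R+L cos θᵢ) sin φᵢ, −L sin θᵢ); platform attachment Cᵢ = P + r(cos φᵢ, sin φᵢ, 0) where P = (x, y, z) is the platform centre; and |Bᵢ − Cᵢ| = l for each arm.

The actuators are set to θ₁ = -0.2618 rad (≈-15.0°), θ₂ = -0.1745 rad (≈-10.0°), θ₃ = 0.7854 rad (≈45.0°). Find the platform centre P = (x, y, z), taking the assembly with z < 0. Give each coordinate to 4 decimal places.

O1 = (0.2766·cos0.0°, 0.2766·sin0.0°, 0.0259) = (0.2766, 0.0000, 0.0259)
arm 2 at φ=120.0°: e+L cos θ2 = 0.2785;  O2 = (-0.1392, 0.2412, 0.0174)
O3 = (0.2507·cos240.0°, 0.2507·sin240.0°, -0.0707) = (-0.1254, -0.2171, -0.0707)
subtract pairs → two planes through P
linear system: -0.8317x+0.4823y = 0.0007−-0.0170z; -0.8039x+-0.4342y = -0.0093−-0.1932z
Cramer: x(z) = 0.0056-0.1343z;  y(z) = 0.0111-0.1962z
quadratic in z: (1.0565)z²+(0.0167)z+(-0.0554)=0, √Δ=0.4840 → z ∈ {-0.2370, 0.2212}; z = -0.2370 (taking z<0)
x = 0.0374, y = 0.0576

(0.0374, 0.0576, -0.2370)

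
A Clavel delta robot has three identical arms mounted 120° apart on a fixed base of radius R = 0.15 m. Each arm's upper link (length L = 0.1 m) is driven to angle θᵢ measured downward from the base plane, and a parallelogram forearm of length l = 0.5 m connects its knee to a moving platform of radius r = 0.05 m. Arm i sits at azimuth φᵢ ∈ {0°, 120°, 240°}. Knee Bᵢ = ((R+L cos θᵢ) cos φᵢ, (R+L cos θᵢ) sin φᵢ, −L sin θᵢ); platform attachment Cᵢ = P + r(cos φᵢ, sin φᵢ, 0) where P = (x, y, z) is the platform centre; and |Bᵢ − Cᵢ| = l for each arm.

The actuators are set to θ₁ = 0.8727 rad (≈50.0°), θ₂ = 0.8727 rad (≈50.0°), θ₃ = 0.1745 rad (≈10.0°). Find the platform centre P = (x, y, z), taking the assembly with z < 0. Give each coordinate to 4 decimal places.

φ1=0.0°: virtual centre (0.1643, 0.0000, -0.0766), radius l
S2 = (0.1643·cos120.0°, 0.1643·sin120.0°, -0.0766) = (-0.0821, 0.1423, -0.0766)
S3 = (0.1985·cos240.0°, 0.1985·sin240.0°, -0.0174) = (-0.0992, -0.1719, -0.0174)
|S₂|²−|S₁|² = 0.0000;  |S₃|²−|S₁|² = 0.0068
[-0.4928 0.2845 0.0000]·P = 0.0000;  [-0.5270 -0.3438 0.1185]·P = 0.0068
det = 0.3194;  x = -0.0061+0.1056z,  y = -0.0106+0.1828z
quadratic in z: (1.0446)z²+(0.1134)z+(-0.2150)=0, √Δ=0.9545 → z ∈ {-0.5112, 0.4026}; z = -0.5112 (taking z<0)
x = -0.0601, y = -0.1040

(-0.0601, -0.1040, -0.5112)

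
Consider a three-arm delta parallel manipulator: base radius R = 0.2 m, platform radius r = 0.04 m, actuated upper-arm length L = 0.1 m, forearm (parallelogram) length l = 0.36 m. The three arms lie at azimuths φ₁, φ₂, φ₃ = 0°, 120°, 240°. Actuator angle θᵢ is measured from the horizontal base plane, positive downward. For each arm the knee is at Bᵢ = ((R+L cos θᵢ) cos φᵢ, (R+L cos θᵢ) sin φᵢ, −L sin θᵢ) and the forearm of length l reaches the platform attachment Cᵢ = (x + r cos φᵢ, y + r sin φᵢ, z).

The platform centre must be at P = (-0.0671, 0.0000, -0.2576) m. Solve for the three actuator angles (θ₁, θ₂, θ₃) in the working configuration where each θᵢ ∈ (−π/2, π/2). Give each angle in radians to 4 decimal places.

θ₁ = 0.6983, θ₂ = -0.1750, θ₃ = -0.1750

arm 1 (φ=0.0°): x'=-0.0671, y'=0.0000
  A cos θ + B sin θ = C:  0.2271·cos θ + -0.2576·sin θ = 0.0083
  θ1 = atan2(B,A) + arccos(C/0.3434) = 0.6983
φ2=120.0° → target in arm frame (0.0335, 0.0581)
  A cos θ + B sin θ = C:  0.1265·cos θ + -0.2576·sin θ = 0.1694
  θ2 = atan2(B,A) + arccos(C/0.2870) = -0.1750
φ3=240.0° → target in arm frame (0.0336, -0.0581)
  e−x'=0.1264;  (l²−L²−(e−x')²−y'²−z²)/2L = 0.1694
  √(A²+B²)=0.2870;  θ3 = -1.1145+0.9394 ≈ -0.1750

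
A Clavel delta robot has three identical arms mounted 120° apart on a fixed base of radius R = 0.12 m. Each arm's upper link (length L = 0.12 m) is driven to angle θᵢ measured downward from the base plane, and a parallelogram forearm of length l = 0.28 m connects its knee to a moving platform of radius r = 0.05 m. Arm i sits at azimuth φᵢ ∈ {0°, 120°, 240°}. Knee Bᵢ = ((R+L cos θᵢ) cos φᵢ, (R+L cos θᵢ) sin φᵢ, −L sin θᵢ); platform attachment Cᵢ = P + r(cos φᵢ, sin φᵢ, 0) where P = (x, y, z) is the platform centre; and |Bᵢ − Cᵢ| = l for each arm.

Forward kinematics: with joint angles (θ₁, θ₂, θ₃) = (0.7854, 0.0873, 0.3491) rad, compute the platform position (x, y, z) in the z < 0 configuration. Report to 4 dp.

φ1=0.0°: virtual centre (0.1549, 0.0000, -0.0849), radius l
φ2=120.0°: virtual centre (-0.0948, 0.1641, -0.0105), radius l
S3 = (0.1828·cos240.0°, 0.1828·sin240.0°, -0.0410) = (-0.0914, -0.1583, -0.0410)
subtract pairs → two planes through P
plane₁₂: -0.4992x+0.3283y+0.1488z = 0.0049
Cramer: x(z) = -0.0088+0.2373z;  y(z) = 0.0014-0.0924z
into |P−S₁|² = l²: 1.0648z² + 0.0918z + -0.0444 = 0;  Δ = 0.1976;  z = -0.2518 or 0.1656 → z<0 root = -0.2518
x = -0.0686, y = 0.0246

(-0.0686, 0.0246, -0.2518)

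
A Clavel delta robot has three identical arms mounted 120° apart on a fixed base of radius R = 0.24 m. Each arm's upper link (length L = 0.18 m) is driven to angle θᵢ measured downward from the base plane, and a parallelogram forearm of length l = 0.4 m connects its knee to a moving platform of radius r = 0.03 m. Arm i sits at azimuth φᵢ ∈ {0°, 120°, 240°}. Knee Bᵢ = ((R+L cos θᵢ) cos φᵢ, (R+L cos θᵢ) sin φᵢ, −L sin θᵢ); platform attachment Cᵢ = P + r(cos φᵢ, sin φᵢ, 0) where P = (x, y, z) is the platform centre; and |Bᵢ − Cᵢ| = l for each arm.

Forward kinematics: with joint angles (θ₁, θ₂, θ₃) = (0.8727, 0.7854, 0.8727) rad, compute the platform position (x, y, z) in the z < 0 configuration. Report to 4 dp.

(-0.0063, 0.0108, -0.3608)

φ1=0.0°: virtual centre (0.3257, 0.0000, -0.1379), radius l
φ2=120.0°: virtual centre (-0.1686, 0.2921, -0.1273), radius l
O3 = (0.3257·cos240.0°, 0.3257·sin240.0°, -0.1379) = (-0.1628, -0.2821, -0.1379)
subtract pairs → two planes through P
[-0.9887 0.5842 0.0212]·P = 0.0049;  [-0.9771 -0.5641 0.0000]·P = 0.0000
det = 1.1285;  x = -0.0024+0.0106z,  y = 0.0042+-0.0184z
quadratic in z: (1.0005)z²+(0.2687)z+(-0.0333)=0, √Δ=0.4533 → z ∈ {-0.3608, 0.0923}; z = -0.3608 (taking z<0)
x = -0.0063, y = 0.0108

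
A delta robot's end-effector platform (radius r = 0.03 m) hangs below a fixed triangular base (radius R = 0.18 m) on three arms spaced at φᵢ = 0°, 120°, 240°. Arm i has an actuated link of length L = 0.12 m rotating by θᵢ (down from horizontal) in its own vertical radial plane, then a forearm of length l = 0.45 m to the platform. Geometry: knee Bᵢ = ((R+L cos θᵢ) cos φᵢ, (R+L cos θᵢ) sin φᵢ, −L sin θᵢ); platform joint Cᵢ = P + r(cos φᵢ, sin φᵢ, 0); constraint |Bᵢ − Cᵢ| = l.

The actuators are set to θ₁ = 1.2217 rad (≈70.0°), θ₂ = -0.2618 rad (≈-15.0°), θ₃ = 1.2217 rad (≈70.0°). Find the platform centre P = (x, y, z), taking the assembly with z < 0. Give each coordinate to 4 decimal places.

(-0.0978, 0.1694, -0.4134)

arm 1 at φ=0.0°: ρ1 = 0.1910;  S1 = (0.1910, 0.0000, -0.1128)
φ2=120.0°: virtual centre (-0.1330, 0.2303, 0.0311), radius l
arm 3 at φ=240.0°: ρ3 = 0.1910;  S3 = (-0.0955, -0.1655, -0.1128)
subtract pairs → two planes through P
plane₁₂: -0.6480x+0.4606y+0.2876z = 0.0225
det = 0.4784;  x = -0.0155+0.1990z,  y = 0.0269+-0.3446z
quadratic in z: (1.1583)z²+(0.1248)z+(-0.1464)=0, √Δ=0.8330 → z ∈ {-0.4134, 0.3057}; z = -0.4134 (taking z<0)
x = -0.0978, y = 0.1694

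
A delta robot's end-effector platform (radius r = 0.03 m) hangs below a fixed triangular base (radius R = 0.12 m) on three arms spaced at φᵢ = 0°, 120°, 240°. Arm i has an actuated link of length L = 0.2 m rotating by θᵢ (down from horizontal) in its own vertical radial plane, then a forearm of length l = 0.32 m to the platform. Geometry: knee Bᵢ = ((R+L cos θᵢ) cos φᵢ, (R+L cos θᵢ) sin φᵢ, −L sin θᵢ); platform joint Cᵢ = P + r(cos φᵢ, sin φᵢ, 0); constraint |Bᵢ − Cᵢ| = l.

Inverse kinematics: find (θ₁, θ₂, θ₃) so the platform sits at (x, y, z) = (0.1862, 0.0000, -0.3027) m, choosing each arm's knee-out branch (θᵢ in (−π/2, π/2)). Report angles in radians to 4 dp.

θ₁ = 0.0000, θ₂ = 1.2220, θ₃ = 1.2220

φ1=0.0° → target in arm frame (0.1862, 0.0000)
  e−x'=-0.0962;  (l²−L²−(e−x')²−y'²−z²)/2L = -0.0962
  γ=atan2(-0.3027,-0.0962)=-1.8785;  ψ=arccos(-0.3029)=1.8785;  θ1=γ+ψ≈0.0000
φ2=120.0° → target in arm frame (-0.0931, -0.1613)
  e−x'=0.1831;  (l²−L²−(e−x')²−y'²−z²)/2L = -0.2219
  θ2 = atan2(B,A) + arccos(C/0.3538) = 1.2220
rotate P by −φ3: (-0.0931, 0.1613, -0.3027)
  e−x'=0.1831;  (l²−L²−(e−x')²−y'²−z²)/2L = -0.2219
  γ=atan2(-0.3027,0.1831)=-1.0268;  ψ=arccos(-0.6272)=2.2488;  θ3=γ+ψ≈1.2220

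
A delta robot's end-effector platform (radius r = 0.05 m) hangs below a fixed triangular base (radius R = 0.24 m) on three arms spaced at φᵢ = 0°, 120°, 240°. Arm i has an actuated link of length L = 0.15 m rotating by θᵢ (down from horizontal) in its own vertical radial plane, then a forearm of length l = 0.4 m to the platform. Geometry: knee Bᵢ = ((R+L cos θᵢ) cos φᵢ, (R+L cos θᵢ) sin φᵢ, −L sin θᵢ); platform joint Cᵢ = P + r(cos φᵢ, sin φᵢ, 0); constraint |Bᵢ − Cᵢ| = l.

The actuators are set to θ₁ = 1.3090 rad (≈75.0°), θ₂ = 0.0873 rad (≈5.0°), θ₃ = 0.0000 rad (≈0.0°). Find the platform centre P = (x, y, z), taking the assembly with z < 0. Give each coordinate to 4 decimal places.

φ1=0.0°: virtual centre (0.2288, 0.0000, -0.1449), radius l
S2 = (0.3394·cos120.0°, 0.3394·sin120.0°, -0.0131) = (-0.1697, 0.2940, -0.0131)
arm 3 at φ=240.0°: (R−r)+L cos θ3 = 0.3400;  S3 = (-0.1700, -0.2944, 0.0000)
subtract pairs → two planes through P
plane₁₂: -0.7971x+0.5879y+0.2636z = 0.0420
det = 0.9383;  x = -0.0528+0.3470z,  y = -0.0002+0.0221z
quadratic in z: (1.1209)z²+(0.0943)z+(-0.0597)=0, √Δ=0.5258 → z ∈ {-0.2766, 0.1925}; z = -0.2766 (taking z<0)
x = -0.1488, y = -0.0063

(-0.1488, -0.0063, -0.2766)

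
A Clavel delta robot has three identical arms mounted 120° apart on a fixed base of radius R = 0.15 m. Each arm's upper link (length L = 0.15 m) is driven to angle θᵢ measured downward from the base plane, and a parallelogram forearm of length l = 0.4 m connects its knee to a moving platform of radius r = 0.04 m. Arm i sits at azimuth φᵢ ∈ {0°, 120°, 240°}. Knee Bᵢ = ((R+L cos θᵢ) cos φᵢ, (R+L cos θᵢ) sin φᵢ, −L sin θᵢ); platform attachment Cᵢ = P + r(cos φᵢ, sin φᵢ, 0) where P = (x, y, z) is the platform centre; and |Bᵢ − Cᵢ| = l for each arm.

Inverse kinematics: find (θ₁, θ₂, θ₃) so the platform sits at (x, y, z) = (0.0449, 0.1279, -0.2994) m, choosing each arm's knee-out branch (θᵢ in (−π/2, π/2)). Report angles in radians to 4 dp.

rotate P by −φ1: (0.0449, 0.1279, -0.2994)
  e−x'=0.0651;  (l²−L²−(e−x')²−y'²−z²)/2L = 0.0909
  √(A²+B²)=0.3064;  θ1 = -1.3567+1.2697 ≈ -0.0870
rotate P by −φ2: (0.0883, -0.1028, -0.2994)
  e−x'=0.0217;  (l²−L²−(e−x')²−y'²−z²)/2L = 0.1227
  γ=atan2(-0.2994,0.0217)=-1.4985;  ψ=arccos(0.4088)=1.1497;  θ2=γ+ψ≈-0.3488
φ3=240.0° → target in arm frame (-0.1332, -0.0251)
  A cos θ + B sin θ = C:  0.2432·cos θ + -0.2994·sin θ = -0.0397
  √(A²+B²)=0.3857;  θ3 = -0.8886+1.6740 ≈ 0.7854

θ₁ = -0.0870, θ₂ = -0.3488, θ₃ = 0.7854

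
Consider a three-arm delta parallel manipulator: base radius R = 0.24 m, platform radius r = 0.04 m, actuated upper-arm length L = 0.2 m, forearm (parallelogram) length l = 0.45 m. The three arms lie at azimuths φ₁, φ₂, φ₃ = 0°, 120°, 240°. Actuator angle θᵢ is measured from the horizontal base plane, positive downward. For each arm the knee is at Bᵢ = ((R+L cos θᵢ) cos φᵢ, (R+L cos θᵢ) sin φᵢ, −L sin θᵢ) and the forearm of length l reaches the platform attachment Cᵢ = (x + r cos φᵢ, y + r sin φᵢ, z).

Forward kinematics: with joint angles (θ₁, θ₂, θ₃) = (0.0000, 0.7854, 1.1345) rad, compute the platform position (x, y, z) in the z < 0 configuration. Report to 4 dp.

φ1=0.0°: virtual centre (0.4000, 0.0000, 0.0000), radius l
φ2=120.0°: virtual centre (-0.1707, 0.2957, -0.1414), radius l
φ3=240.0°: virtual centre (-0.1423, -0.2464, -0.1813), radius l
subtract pairs → two planes through P
[-1.1414 0.5914 -0.2828]·P = -0.0234;  [-1.0845 -0.4928 -0.3625]·P = -0.0462
det = 1.2038;  x = 0.0323+-0.2939z,  y = 0.0227+-0.0889z
quadratic in z: (1.0943)z²+(0.2121)z+(-0.0668)=0, √Δ=0.5807 → z ∈ {-0.3623, 0.1684}; z = -0.3623 (taking z<0)
x = 0.1387, y = 0.0549

(0.1387, 0.0549, -0.3623)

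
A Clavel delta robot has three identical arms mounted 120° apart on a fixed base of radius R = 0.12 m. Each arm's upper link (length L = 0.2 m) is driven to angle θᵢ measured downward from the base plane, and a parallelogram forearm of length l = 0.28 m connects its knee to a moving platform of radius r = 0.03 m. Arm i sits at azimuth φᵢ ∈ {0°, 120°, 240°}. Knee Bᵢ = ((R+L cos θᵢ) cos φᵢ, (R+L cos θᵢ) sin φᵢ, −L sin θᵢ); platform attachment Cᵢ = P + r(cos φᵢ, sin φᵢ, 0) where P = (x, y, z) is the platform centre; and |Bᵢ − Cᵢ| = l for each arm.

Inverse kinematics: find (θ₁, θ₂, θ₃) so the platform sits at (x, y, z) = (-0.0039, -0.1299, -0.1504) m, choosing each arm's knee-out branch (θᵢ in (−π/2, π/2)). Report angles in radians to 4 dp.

arm 1 (φ=0.0°): x'=-0.0039, y'=-0.1299
  A cos θ + B sin θ = C:  0.0939·cos θ + -0.1504·sin θ = -0.0248
  √(A²+B²)=0.1773;  θ1 = -1.0127+1.7110 ≈ 0.6983
φ2=120.0° → target in arm frame (-0.1105, 0.0683)
  A=0.2005, B=-0.1504, C=(l²−L²−A²−y'²−z²)/(2L)=-0.0728
  √(A²+B²)=0.2507;  θ2 = -0.6435+1.8653 ≈ 1.2219
rotate P by −φ3: (0.1144, 0.0616, -0.1504)
  A cos θ + B sin θ = C:  -0.0244·cos θ + -0.1504·sin θ = 0.0285
  √(A²+B²)=0.1524;  θ3 = -1.7319+1.3828 ≈ -0.3491

θ₁ = 0.6983, θ₂ = 1.2219, θ₃ = -0.3491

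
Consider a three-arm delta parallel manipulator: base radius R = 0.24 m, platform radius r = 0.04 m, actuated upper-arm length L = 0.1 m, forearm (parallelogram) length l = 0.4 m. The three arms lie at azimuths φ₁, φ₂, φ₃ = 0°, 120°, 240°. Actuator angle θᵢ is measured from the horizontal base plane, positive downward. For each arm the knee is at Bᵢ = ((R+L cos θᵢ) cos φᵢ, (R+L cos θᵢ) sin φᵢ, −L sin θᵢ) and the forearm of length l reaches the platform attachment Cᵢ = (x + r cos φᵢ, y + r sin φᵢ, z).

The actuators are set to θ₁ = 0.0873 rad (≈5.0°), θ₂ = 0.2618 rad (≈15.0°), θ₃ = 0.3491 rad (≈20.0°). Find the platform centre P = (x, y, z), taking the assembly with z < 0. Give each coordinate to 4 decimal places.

φ1=0.0°: virtual centre (0.2996, 0.0000, -0.0087), radius l
O2 = (0.2966·cos120.0°, 0.2966·sin120.0°, -0.0259) = (-0.1483, 0.2569, -0.0259)
O3 = (0.2940·cos240.0°, 0.2940·sin240.0°, -0.0342) = (-0.1470, -0.2546, -0.0342)
|O₂|²−|O₁|² = -0.0012;  |O₃|²−|O₁|² = -0.0023
linear system: -0.8958x+0.5137y = -0.0012−-0.0343z; -0.8932x+-0.5092y = -0.0023−-0.0510z
Cramer: x(z) = 0.0019-0.0477z;  y(z) = 0.0010-0.0164z
sphere 1 gives Az²+Bz+C=0 with A=1.0025, B=0.0458, C=-0.0713;  B²−4AC=0.2881;  roots -0.2905, 0.2448;  negative root z = -0.2905
x = 0.0158, y = 0.0058

(0.0158, 0.0058, -0.2905)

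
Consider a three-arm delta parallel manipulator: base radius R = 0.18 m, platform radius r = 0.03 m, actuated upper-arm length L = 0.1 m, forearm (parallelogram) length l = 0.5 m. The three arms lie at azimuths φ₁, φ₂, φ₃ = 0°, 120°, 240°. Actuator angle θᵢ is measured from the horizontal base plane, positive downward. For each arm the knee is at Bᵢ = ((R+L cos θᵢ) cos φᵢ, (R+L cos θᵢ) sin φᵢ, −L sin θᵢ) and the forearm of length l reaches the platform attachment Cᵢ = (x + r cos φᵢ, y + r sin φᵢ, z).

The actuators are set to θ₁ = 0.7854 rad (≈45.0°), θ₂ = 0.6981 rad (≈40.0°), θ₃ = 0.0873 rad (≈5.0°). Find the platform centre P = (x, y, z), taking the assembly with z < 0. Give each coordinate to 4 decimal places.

(-0.0541, -0.0718, -0.4822)

φ1=0.0°: virtual centre (0.2207, 0.0000, -0.0707), radius l
arm 2 at φ=120.0°: ρ2 = 0.2266;  O2 = (-0.1133, 0.1962, -0.0643)
φ3=240.0°: virtual centre (-0.1248, -0.2162, -0.0087), radius l
eliminate P² terms by subtracting sphere 1 from 2 and 3
plane₁₂: -0.6680x+0.3925y+0.0129z = 0.0018
Cramer: x(z) = -0.0074+0.0968z;  y(z) = -0.0082+0.1320z
quadratic in z: (1.0268)z²+(0.0951)z+(-0.1929)=0, √Δ=0.8951 → z ∈ {-0.4822, 0.3896}; z = -0.4822 (taking z<0)
x = -0.0541, y = -0.0718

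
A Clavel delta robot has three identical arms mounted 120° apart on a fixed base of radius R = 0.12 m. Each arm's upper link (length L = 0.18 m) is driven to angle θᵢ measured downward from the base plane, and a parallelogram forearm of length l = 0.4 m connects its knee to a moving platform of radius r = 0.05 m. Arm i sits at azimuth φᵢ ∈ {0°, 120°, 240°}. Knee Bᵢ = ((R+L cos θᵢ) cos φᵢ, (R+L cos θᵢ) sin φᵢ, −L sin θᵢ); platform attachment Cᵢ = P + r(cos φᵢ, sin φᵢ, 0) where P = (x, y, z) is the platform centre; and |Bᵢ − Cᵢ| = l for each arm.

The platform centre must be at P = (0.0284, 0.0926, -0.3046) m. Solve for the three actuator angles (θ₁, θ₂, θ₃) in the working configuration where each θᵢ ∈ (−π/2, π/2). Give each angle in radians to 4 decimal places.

θ₁ = -0.0876, θ₂ = -0.2618, θ₃ = 0.4361

arm 1 (φ=0.0°): x'=0.0284, y'=0.0926
  A cos θ + B sin θ = C:  0.0416·cos θ + -0.3046·sin θ = 0.0681
  θ1 = atan2(B,A) + arccos(C/0.3074) = -0.0876
arm 2 (φ=120.0°): x'=0.0660, y'=-0.0709
  A=0.0040, B=-0.3046, C=(l²−L²−A²−y'²−z²)/(2L)=0.0827
  γ=atan2(-0.3046,0.0040)=-1.5576;  ψ=arccos(0.2715)=1.2958;  θ2=γ+ψ≈-0.2618
arm 3 (φ=240.0°): x'=-0.0944, y'=-0.0217
  A cos θ + B sin θ = C:  0.1644·cos θ + -0.3046·sin θ = 0.0203
  √(A²+B²)=0.3461;  θ3 = -1.0759+1.5120 ≈ 0.4361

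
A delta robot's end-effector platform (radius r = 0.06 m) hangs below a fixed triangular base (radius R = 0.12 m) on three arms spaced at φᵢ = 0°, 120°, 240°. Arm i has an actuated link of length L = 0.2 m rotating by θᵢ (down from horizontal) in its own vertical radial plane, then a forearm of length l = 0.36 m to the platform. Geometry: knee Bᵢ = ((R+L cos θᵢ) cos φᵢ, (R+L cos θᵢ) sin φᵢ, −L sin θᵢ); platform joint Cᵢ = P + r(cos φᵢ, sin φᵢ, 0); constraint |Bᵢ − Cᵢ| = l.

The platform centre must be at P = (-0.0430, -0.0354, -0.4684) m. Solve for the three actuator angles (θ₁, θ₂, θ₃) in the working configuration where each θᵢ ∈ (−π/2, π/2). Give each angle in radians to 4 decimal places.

θ₁ = 1.0472, θ₂ = 0.9599, θ₃ = 0.7852

φ1=0.0° → target in arm frame (-0.0430, -0.0354)
  A cos θ + B sin θ = C:  0.1030·cos θ + -0.4684·sin θ = -0.3542
  γ=atan2(-0.4684,0.1030)=-1.3543;  ψ=arccos(-0.7384)=2.4016;  θ1=γ+ψ≈1.0472
rotate P by −φ2: (-0.0092, 0.0549, -0.4684)
  A cos θ + B sin θ = C:  0.0692·cos θ + -0.4684·sin θ = -0.3440
  θ2 = atan2(B,A) + arccos(C/0.4735) = 0.9599
rotate P by −φ3: (0.0522, -0.0195, -0.4684)
  A=0.0078, B=-0.4684, C=(l²−L²−A²−y'²−z²)/(2L)=-0.3256
  θ3 = atan2(B,A) + arccos(C/0.4685) = 0.7852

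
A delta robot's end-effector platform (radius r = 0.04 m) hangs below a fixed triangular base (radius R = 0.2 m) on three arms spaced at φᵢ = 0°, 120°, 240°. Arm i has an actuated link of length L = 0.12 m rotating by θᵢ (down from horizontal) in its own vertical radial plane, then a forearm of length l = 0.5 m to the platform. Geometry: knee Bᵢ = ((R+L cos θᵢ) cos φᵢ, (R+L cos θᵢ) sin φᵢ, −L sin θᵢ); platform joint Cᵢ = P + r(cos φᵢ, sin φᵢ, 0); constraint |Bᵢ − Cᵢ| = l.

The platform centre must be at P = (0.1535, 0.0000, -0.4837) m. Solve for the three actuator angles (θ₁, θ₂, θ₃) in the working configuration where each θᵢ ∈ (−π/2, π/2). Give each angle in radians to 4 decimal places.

arm 1 (φ=0.0°): x'=0.1535, y'=0.0000
  A=0.0065, B=-0.4837, C=(l²−L²−A²−y'²−z²)/(2L)=0.0066
  θ1 = atan2(B,A) + arccos(C/0.4837) = -0.0003
arm 2 (φ=120.0°): x'=-0.0767, y'=-0.1329
  A=0.2367, B=-0.4837, C=(l²−L²−A²−y'²−z²)/(2L)=-0.3004
  √(A²+B²)=0.5385;  θ2 = -1.1156+2.1625 ≈ 1.0469
arm 3 (φ=240.0°): x'=-0.0768, y'=0.1329
  A cos θ + B sin θ = C:  0.2368·cos θ + -0.4837·sin θ = -0.3004
  θ3 = atan2(B,A) + arccos(C/0.5385) = 1.0469

θ₁ = -0.0003, θ₂ = 1.0469, θ₃ = 1.0469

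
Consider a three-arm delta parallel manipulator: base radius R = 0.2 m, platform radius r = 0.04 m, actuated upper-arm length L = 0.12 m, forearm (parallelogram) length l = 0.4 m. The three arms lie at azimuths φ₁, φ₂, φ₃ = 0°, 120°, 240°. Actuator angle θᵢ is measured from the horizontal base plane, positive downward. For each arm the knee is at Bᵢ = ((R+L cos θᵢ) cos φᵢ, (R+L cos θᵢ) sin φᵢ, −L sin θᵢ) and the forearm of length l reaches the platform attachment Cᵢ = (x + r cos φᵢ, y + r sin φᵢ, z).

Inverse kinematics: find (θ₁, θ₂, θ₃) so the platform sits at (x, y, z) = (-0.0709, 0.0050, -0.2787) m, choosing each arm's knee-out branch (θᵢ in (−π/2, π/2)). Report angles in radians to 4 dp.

rotate P by −φ1: (-0.0709, 0.0050, -0.2787)
  e−x'=0.2309;  (l²−L²−(e−x')²−y'²−z²)/2L = 0.0608
  γ=atan2(-0.2787,0.2309)=-0.8789;  ψ=arccos(0.1679)=1.4021;  θ1=γ+ψ≈0.5231
arm 2 (φ=120.0°): x'=0.0398, y'=0.0589
  e−x'=0.1202;  (l²−L²−(e−x')²−y'²−z²)/2L = 0.2084
  √(A²+B²)=0.3035;  θ2 = -1.1636+0.8142 ≈ -0.3493
rotate P by −φ3: (0.0311, -0.0639, -0.2787)
  A cos θ + B sin θ = C:  0.1289·cos θ + -0.2787·sin θ = 0.1968
  √(A²+B²)=0.3071;  θ3 = -1.1377+0.8751 ≈ -0.2626

θ₁ = 0.5231, θ₂ = -0.3493, θ₃ = -0.2626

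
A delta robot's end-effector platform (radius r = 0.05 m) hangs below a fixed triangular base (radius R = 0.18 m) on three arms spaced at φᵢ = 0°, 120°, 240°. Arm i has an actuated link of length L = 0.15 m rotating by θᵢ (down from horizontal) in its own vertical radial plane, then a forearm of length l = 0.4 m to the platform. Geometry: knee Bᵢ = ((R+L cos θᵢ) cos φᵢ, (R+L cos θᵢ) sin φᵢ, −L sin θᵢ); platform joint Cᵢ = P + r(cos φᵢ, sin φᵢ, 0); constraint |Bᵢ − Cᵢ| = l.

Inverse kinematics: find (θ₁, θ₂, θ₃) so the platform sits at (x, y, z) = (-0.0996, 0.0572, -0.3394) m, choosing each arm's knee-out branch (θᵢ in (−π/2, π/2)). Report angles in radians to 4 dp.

arm 1 (φ=0.0°): x'=-0.0996, y'=0.0572
  e−x'=0.2296;  (l²−L²−(e−x')²−y'²−z²)/2L = -0.1123
  θ1 = atan2(B,A) + arccos(C/0.4098) = 0.8723
φ2=120.0° → target in arm frame (0.0993, 0.0577)
  A=0.0307, B=-0.3394, C=(l²−L²−A²−y'²−z²)/(2L)=0.0601
  γ=atan2(-0.3394,0.0307)=-1.4807;  ψ=arccos(0.1765)=1.3934;  θ2=γ+ψ≈-0.0873
arm 3 (φ=240.0°): x'=0.0003, y'=-0.1149
  e−x'=0.1297;  (l²−L²−(e−x')²−y'²−z²)/2L = -0.0257
  γ=atan2(-0.3394,0.1297)=-1.2057;  ψ=arccos(-0.0708)=1.6416;  θ3=γ+ψ≈0.4360

θ₁ = 0.8723, θ₂ = -0.0873, θ₃ = 0.4360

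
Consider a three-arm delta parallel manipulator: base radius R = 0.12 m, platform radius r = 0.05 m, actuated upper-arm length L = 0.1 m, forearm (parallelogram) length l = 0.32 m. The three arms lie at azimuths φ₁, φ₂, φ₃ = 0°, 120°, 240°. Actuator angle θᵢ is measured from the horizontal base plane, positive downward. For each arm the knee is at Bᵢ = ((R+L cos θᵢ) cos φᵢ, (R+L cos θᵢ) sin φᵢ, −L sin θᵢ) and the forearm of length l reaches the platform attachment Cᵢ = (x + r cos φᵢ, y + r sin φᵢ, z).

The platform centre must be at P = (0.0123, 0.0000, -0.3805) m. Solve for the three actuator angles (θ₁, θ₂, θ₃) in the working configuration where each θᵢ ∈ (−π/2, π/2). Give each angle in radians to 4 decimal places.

rotate P by −φ1: (0.0123, 0.0000, -0.3805)
  A cos θ + B sin θ = C:  0.0577·cos θ + -0.3805·sin θ = -0.2785
  √(A²+B²)=0.3849;  θ1 = -1.4203+2.3801 ≈ 0.9598
arm 2 (φ=120.0°): x'=-0.0061, y'=-0.0107
  A cos θ + B sin θ = C:  0.0761·cos θ + -0.3805·sin θ = -0.2915
  γ=atan2(-0.3805,0.0761)=-1.3733;  ψ=arccos(-0.7511)=2.4205;  θ2=γ+ψ≈1.0473
arm 3 (φ=240.0°): x'=-0.0062, y'=0.0107
  A cos θ + B sin θ = C:  0.0761·cos θ + -0.3805·sin θ = -0.2915
  √(A²+B²)=0.3880;  θ3 = -1.3733+2.4205 ≈ 1.0473

θ₁ = 0.9598, θ₂ = 1.0473, θ₃ = 1.0473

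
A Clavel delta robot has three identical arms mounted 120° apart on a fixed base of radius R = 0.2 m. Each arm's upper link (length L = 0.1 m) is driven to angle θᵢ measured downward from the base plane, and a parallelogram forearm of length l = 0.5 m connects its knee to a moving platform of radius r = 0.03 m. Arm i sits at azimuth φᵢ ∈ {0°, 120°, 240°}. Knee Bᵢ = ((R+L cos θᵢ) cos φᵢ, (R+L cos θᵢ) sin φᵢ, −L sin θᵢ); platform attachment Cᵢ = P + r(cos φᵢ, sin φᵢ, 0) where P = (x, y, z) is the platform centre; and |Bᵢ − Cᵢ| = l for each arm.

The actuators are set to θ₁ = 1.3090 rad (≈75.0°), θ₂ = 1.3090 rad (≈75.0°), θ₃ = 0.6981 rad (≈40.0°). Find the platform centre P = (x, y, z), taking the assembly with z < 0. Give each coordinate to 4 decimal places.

φ1=0.0°: virtual centre (0.1959, 0.0000, -0.0966), radius l
arm 2 at φ=120.0°: e+L cos θ2 = 0.1959;  O2 = (-0.0979, 0.1696, -0.0966)
O3 = (0.2466·cos240.0°, 0.2466·sin240.0°, -0.0643) = (-0.1233, -0.2136, -0.0643)
eliminate P² terms by subtracting sphere 1 from 2 and 3
linear system: -0.5876x+0.3393y = 0.0000−0.0000z; -0.6384x+-0.4271y = 0.0172−0.0646z
det = 0.4676;  x = -0.0125+0.0469z,  y = -0.0217+0.0812z
quadratic in z: (1.0088)z²+(0.1701)z+(-0.1968)=0, √Δ=0.9072 → z ∈ {-0.5339, 0.3653}; z = -0.5339 (taking z<0)
x = -0.0376, y = -0.0650

(-0.0376, -0.0650, -0.5339)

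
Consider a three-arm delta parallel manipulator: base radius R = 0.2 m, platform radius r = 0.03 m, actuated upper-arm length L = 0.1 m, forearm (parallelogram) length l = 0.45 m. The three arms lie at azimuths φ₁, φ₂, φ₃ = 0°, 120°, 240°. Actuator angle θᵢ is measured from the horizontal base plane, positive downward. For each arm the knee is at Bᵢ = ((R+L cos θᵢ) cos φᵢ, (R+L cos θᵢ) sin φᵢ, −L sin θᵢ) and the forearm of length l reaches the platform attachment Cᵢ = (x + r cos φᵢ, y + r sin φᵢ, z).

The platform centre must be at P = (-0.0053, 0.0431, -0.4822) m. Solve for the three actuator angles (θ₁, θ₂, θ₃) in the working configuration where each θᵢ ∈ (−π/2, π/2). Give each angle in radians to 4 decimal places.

θ₁ = 1.1347, θ₂ = 0.8733, θ₃ = 1.3095

arm 1 (φ=0.0°): x'=-0.0053, y'=0.0431
  e−x'=0.1753;  (l²−L²−(e−x')²−y'²−z²)/2L = -0.3630
  √(A²+B²)=0.5131;  θ1 = -1.2221+2.3568 ≈ 1.1347
rotate P by −φ2: (0.0400, -0.0170, -0.4822)
  A cos θ + B sin θ = C:  0.1300·cos θ + -0.4822·sin θ = -0.2861
  γ=atan2(-0.4822,0.1300)=-1.3074;  ψ=arccos(-0.5728)=2.1807;  θ2=γ+ψ≈0.8733
arm 3 (φ=240.0°): x'=-0.0347, y'=-0.0261
  A cos θ + B sin θ = C:  0.2047·cos θ + -0.4822·sin θ = -0.4130
  √(A²+B²)=0.5238;  θ3 = -1.1694+2.4789 ≈ 1.3095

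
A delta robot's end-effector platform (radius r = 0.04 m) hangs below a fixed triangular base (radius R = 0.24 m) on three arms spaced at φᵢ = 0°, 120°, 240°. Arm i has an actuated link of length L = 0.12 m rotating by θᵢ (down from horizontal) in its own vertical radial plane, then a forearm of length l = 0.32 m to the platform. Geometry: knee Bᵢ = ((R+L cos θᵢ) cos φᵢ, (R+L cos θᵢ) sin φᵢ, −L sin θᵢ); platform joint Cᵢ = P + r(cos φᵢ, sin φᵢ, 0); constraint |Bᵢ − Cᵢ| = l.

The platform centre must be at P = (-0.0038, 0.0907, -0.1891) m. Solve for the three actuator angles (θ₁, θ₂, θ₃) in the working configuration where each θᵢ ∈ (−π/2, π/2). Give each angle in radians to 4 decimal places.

arm 1 (φ=0.0°): x'=-0.0038, y'=0.0907
  A=0.2038, B=-0.1891, C=(l²−L²−A²−y'²−z²)/(2L)=0.0103
  √(A²+B²)=0.2780;  θ1 = -0.7480+1.5336 ≈ 0.7856
arm 2 (φ=120.0°): x'=0.0804, y'=-0.0421
  e−x'=0.1196;  (l²−L²−(e−x')²−y'²−z²)/2L = 0.1507
  γ=atan2(-0.1891,0.1196)=-1.0070;  ψ=arccos(0.6738)=0.8314;  θ2=γ+ψ≈-0.1756
rotate P by −φ3: (-0.0766, -0.0486, -0.1891)
  A=0.2766, B=-0.1891, C=(l²−L²−A²−y'²−z²)/(2L)=-0.1111
  θ3 = atan2(B,A) + arccos(C/0.3351) = 1.3091

θ₁ = 0.7856, θ₂ = -0.1756, θ₃ = 1.3091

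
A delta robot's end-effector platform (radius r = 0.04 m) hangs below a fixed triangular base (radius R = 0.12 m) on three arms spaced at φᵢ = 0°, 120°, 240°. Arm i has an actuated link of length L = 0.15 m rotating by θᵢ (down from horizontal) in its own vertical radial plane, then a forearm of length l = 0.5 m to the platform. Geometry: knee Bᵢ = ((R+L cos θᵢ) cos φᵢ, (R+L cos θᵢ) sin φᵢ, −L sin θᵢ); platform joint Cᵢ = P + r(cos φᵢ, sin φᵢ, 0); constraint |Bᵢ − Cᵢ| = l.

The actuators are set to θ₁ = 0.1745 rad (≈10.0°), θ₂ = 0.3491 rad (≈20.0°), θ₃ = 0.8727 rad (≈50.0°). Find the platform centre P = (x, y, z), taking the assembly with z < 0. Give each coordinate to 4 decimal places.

S1 = (0.2277·cos0.0°, 0.2277·sin0.0°, -0.0260) = (0.2277, 0.0000, -0.0260)
S2 = (0.2210·cos120.0°, 0.2210·sin120.0°, -0.0513) = (-0.1105, 0.1914, -0.0513)
φ3=240.0°: virtual centre (-0.0882, -0.1528, -0.1149), radius l
|S₂|²−|S₁|² = -0.0011;  |S₃|²−|S₁|² = -0.0082
[-0.6764 0.3827 -0.0505]·P = -0.0011;  [-0.6319 -0.3056 -0.1777]·P = -0.0082
det = 0.4485;  x = 0.0077+-0.1861z,  y = 0.0109+-0.1969z
quadratic in z: (1.0734)z²+(0.1297)z+(-0.2008)=0, √Δ=0.9376 → z ∈ {-0.4971, 0.3763}; z = -0.4971 (taking z<0)
x = 0.1003, y = 0.1087

(0.1003, 0.1087, -0.4971)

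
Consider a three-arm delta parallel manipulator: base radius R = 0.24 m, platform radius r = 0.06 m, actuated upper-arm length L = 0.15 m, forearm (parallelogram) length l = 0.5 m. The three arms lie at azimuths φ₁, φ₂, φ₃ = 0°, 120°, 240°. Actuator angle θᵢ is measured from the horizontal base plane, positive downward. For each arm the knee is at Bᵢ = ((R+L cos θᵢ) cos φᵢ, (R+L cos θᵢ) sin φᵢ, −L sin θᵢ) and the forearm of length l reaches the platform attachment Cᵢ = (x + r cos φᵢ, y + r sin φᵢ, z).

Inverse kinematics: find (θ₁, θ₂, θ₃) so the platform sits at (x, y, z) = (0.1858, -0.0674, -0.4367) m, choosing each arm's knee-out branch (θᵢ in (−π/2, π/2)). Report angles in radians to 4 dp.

φ1=0.0° → target in arm frame (0.1858, -0.0674)
  A cos θ + B sin θ = C:  -0.0058·cos θ + -0.4367·sin θ = 0.1074
  γ=atan2(-0.4367,-0.0058)=-1.5841;  ψ=arccos(0.2459)=1.3224;  θ1=γ+ψ≈-0.2617
φ2=120.0° → target in arm frame (-0.1513, -0.1272)
  A=0.3313, B=-0.4367, C=(l²−L²−A²−y'²−z²)/(2L)=-0.2971
  γ=atan2(-0.4367,0.3313)=-0.9218;  ψ=arccos(-0.5420)=2.1436;  θ2=γ+ψ≈1.2218
rotate P by −φ3: (-0.0345, 0.1946, -0.4367)
  A cos θ + B sin θ = C:  0.2145·cos θ + -0.4367·sin θ = -0.1570
  θ3 = atan2(B,A) + arccos(C/0.4865) = 0.7852

θ₁ = -0.2617, θ₂ = 1.2218, θ₃ = 0.7852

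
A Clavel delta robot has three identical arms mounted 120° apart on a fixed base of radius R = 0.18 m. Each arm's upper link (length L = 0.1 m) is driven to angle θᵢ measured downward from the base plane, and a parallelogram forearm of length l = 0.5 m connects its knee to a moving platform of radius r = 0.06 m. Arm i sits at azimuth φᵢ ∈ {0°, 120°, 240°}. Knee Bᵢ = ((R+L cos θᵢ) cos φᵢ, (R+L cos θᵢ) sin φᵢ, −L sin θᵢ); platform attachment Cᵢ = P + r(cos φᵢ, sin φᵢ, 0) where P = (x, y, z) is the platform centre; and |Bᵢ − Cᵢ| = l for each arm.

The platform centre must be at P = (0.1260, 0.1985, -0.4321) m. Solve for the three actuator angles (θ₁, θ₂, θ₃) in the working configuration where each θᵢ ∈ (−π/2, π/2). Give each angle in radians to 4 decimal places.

φ1=0.0° → target in arm frame (0.1260, 0.1985)
  e−x'=-0.0060;  (l²−L²−(e−x')²−y'²−z²)/2L = 0.0693
  γ=atan2(-0.4321,-0.0060)=-1.5847;  ψ=arccos(0.1603)=1.4098;  θ1=γ+ψ≈-0.1748
φ2=120.0° → target in arm frame (0.1089, -0.2084)
  A cos θ + B sin θ = C:  0.0111·cos θ + -0.4321·sin θ = 0.0487
  γ=atan2(-0.4321,0.0111)=-1.5451;  ψ=arccos(0.1128)=1.4578;  θ2=γ+ψ≈-0.0873
arm 3 (φ=240.0°): x'=-0.2349, y'=0.0099
  A cos θ + B sin θ = C:  0.3549·cos θ + -0.4321·sin θ = -0.3638
  γ=atan2(-0.4321,0.3549)=-0.8832;  ψ=arccos(-0.6507)=2.2793;  θ3=γ+ψ≈1.3961

θ₁ = -0.1748, θ₂ = -0.0873, θ₃ = 1.3961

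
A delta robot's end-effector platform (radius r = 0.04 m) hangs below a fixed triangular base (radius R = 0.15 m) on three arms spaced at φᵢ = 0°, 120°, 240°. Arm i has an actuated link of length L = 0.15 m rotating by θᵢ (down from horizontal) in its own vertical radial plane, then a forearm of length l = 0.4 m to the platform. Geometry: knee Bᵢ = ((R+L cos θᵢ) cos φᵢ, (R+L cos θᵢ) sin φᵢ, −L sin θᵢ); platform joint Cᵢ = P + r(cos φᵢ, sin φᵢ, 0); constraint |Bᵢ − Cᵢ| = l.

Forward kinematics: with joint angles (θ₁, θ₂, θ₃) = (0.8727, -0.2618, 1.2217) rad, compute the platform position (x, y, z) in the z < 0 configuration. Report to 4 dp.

arm 1 at φ=0.0°: (R−r)+L cos θ1 = 0.2064;  O1 = (0.2064, 0.0000, -0.1149)
φ2=120.0°: virtual centre (-0.1274, 0.2207, 0.0388), radius l
arm 3 at φ=240.0°: (R−r)+L cos θ3 = 0.1613;  O3 = (-0.0807, -0.1397, -0.1410)
subtract pairs → two planes through P
[-0.6677 0.4415 0.3075]·P = 0.0107;  [-0.5741 -0.2794 -0.0521]·P = -0.0099
Cramer: x(z) = 0.0032+0.1430z;  y(z) = 0.0290-0.4802z
quadratic in z: (1.2510)z²+(0.1439)z+(-0.1047)=0, √Δ=0.7378 → z ∈ {-0.3524, 0.2374}; z = -0.3524 (taking z<0)
x = -0.0472, y = 0.1982

(-0.0472, 0.1982, -0.3524)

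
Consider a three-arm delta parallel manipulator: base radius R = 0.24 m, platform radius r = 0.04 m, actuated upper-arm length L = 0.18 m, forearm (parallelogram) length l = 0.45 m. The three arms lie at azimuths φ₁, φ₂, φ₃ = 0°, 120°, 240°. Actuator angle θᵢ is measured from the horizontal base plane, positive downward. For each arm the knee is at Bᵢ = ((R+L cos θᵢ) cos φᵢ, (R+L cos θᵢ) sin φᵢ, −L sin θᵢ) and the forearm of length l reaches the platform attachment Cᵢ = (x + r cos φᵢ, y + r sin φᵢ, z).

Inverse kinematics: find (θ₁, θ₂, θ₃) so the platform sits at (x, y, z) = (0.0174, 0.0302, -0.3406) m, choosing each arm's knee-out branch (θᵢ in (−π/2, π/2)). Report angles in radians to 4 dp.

arm 1 (φ=0.0°): x'=0.0174, y'=0.0302
  A cos θ + B sin θ = C:  0.1826·cos θ + -0.3406·sin θ = 0.0551
  γ=atan2(-0.3406,0.1826)=-1.0787;  ψ=arccos(0.1426)=1.4277;  θ1=γ+ψ≈0.3490
φ2=120.0° → target in arm frame (0.0175, -0.0302)
  A=0.1825, B=-0.3406, C=(l²−L²−A²−y'²−z²)/(2L)=0.0552
  γ=atan2(-0.3406,0.1825)=-1.0788;  ψ=arccos(0.1427)=1.4276;  θ2=γ+ψ≈0.3488
φ3=240.0° → target in arm frame (-0.0349, 0.0000)
  A=0.2349, B=-0.3406, C=(l²−L²−A²−y'²−z²)/(2L)=-0.0030
  γ=atan2(-0.3406,0.2349)=-0.9671;  ψ=arccos(-0.0071)=1.5779;  θ3=γ+ψ≈0.6108

θ₁ = 0.3490, θ₂ = 0.3488, θ₃ = 0.6108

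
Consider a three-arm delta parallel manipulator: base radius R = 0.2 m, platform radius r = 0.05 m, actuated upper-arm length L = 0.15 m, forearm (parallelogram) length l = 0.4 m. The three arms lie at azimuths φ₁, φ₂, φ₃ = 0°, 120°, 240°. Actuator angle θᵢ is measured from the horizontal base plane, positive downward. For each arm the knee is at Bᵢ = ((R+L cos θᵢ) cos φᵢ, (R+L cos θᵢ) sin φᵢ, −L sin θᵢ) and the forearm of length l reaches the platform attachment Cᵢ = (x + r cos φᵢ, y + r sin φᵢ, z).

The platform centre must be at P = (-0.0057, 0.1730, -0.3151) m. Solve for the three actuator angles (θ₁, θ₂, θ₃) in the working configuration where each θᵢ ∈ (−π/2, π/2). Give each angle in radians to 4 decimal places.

θ₁ = 0.6109, θ₂ = -0.3488, θ₃ = 1.2216

arm 1 (φ=0.0°): x'=-0.0057, y'=0.1730
  A cos θ + B sin θ = C:  0.1557·cos θ + -0.3151·sin θ = -0.0532
  θ1 = atan2(B,A) + arccos(C/0.3515) = 0.6109
φ2=120.0° → target in arm frame (0.1527, -0.0816)
  A=-0.0027, B=-0.3151, C=(l²−L²−A²−y'²−z²)/(2L)=0.1052
  √(A²+B²)=0.3151;  θ2 = -1.5793+1.2305 ≈ -0.3488
rotate P by −φ3: (-0.1470, -0.0914, -0.3151)
  A=0.2970, B=-0.3151, C=(l²−L²−A²−y'²−z²)/(2L)=-0.1945
  γ=atan2(-0.3151,0.2970)=-0.8150;  ψ=arccos(-0.4491)=2.0366;  θ3=γ+ψ≈1.2216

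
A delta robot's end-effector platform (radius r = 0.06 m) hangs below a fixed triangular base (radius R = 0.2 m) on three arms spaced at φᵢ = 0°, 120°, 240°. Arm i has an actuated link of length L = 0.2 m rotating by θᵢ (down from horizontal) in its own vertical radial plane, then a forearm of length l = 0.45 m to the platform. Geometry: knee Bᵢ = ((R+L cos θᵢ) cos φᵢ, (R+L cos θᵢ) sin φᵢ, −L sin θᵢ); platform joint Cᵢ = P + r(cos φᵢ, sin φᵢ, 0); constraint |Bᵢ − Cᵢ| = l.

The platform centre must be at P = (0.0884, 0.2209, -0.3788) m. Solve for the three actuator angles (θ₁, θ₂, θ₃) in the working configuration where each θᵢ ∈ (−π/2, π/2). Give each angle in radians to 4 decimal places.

arm 1 (φ=0.0°): x'=0.0884, y'=0.2209
  e−x'=0.0516;  (l²−L²−(e−x')²−y'²−z²)/2L = -0.0811
  θ1 = atan2(B,A) + arccos(C/0.3823) = 0.3492
arm 2 (φ=120.0°): x'=0.1471, y'=-0.1870
  A cos θ + B sin θ = C:  -0.0071·cos θ + -0.3788·sin θ = -0.0400
  θ2 = atan2(B,A) + arccos(C/0.3789) = 0.0871
arm 3 (φ=240.0°): x'=-0.2355, y'=-0.0339
  e−x'=0.3755;  (l²−L²−(e−x')²−y'²−z²)/2L = -0.3079
  γ=atan2(-0.3788,0.3755)=-0.7898;  ψ=arccos(-0.5772)=2.1861;  θ3=γ+ψ≈1.3963

θ₁ = 0.3492, θ₂ = 0.0871, θ₃ = 1.3963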